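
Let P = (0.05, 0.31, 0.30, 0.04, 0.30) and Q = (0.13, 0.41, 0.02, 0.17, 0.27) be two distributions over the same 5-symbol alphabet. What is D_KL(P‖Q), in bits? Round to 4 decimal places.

0.9402 bits

D(P‖Q) = Σ p·log₂(p/q).
  0.05·log₂(0.05/0.13) = -0.06893
  0.31·log₂(0.31/0.41) = -0.12504
  0.30·log₂(0.30/0.02) = 1.17207
  0.04·log₂(0.04/0.17) = -0.08350
  0.30·log₂(0.30/0.27) = 0.04560
D(P‖Q) = 0.9402 bits.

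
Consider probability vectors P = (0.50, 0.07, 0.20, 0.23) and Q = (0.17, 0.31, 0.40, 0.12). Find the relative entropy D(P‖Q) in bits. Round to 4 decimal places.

0.6438 bits

D(P‖Q) = Σ p·log₂(p/q).
  0.50·log₂(0.50/0.17) = 0.77820
  0.07·log₂(0.07/0.31) = -0.15028
  0.20·log₂(0.20/0.40) = -0.20000
  0.23·log₂(0.23/0.12) = 0.21588
D(P‖Q) = 0.6438 bits.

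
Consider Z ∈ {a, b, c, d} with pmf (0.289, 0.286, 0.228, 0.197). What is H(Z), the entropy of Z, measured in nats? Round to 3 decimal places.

1.374 nats

H(Z) = −Σ p·ln p.
  −(0.289)·ln(0.289) = 0.3587
  −(0.286)·ln(0.286) = 0.3580
  −(0.228)·ln(0.228) = 0.3371
  −(0.197)·ln(0.197) = 0.3200
Sum: 0.3587 + 0.3580 + 0.3371 + 0.3200 = 1.374 nats.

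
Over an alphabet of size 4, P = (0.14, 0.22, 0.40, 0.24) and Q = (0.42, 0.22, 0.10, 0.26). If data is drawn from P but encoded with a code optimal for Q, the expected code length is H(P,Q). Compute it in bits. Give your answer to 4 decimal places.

H(P,Q) = −Σ p·log₂ q.
  −0.14·log₂(0.42) = 0.17522
  −0.22·log₂(0.22) = 0.48057
  −0.40·log₂(0.10) = 1.32877
  −0.24·log₂(0.26) = 0.46642
H(P,Q) = 2.4510 bits.

2.4510 bits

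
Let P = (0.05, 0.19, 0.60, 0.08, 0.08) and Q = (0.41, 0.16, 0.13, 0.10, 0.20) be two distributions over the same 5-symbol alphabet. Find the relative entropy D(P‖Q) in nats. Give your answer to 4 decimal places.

0.7539 nats

D(P‖Q) = Σ p·ln(p/q).
  0.05·ln(0.05/0.41) = -0.10521
  0.19·ln(0.19/0.16) = 0.03265
  0.60·ln(0.60/0.13) = 0.91764
  0.08·ln(0.08/0.10) = -0.01785
  0.08·ln(0.08/0.20) = -0.07330
D(P‖Q) = 0.7539 nats.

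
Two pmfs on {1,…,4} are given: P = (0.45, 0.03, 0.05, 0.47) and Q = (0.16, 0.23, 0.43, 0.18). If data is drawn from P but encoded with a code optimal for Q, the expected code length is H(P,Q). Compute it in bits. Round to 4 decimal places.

H(P,Q) = −Σ p·log₂ q.
  −0.45·log₂(0.16) = 1.18974
  −0.03·log₂(0.23) = 0.06361
  −0.05·log₂(0.43) = 0.06088
  −0.47·log₂(0.18) = 1.16275
H(P,Q) = 2.4770 bits.

2.4770 bits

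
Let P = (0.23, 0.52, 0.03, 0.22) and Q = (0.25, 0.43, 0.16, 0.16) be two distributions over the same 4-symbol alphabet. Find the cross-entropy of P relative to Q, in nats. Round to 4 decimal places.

H(P,Q) = −Σ p·ln q.
  −0.23·ln(0.25) = 0.31885
  −0.52·ln(0.43) = 0.43886
  −0.03·ln(0.16) = 0.05498
  −0.22·ln(0.16) = 0.40317
H(P,Q) = 1.2159 nats.

1.2159 nats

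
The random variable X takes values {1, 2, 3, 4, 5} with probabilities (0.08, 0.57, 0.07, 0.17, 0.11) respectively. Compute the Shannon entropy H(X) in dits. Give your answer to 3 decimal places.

H(X) = −Σ p·log₁₀ p.
  −(0.08)·log₁₀(0.08) = 0.0878
  −(0.57)·log₁₀(0.57) = 0.1392
  −(0.07)·log₁₀(0.07) = 0.0808
  −(0.17)·log₁₀(0.17) = 0.1308
  −(0.11)·log₁₀(0.11) = 0.1054
Sum: 0.0878 + 0.1392 + 0.0808 + 0.1308 + 0.1054 = 0.544 dits.

0.544 dits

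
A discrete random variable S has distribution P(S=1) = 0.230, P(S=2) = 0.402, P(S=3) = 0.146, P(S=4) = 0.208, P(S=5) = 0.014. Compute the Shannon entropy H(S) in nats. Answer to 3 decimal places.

H(S) = −Σ p·ln p.
  −(0.230)·ln(0.230) = 0.3380
  −(0.402)·ln(0.402) = 0.3663
  −(0.146)·ln(0.146) = 0.2809
  −(0.208)·ln(0.208) = 0.3266
  −(0.014)·ln(0.014) = 0.0598
Sum: 0.3380 + 0.3663 + 0.2809 + 0.3266 + 0.0598 = 1.372 nats.

1.372 nats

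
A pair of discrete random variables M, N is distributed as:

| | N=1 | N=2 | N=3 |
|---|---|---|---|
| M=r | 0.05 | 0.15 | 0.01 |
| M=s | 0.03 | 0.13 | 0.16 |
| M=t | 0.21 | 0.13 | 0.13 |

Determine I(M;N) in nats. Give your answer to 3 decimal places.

Marginals: p(M) = (0.2100, 0.3200, 0.4700), p(N) = (0.2900, 0.4100, 0.3000).
I(M;N) = Σ p(x,y)·ln[p(x,y)/(p(x)p(y))].
  (r,1): 0.05·ln(0.8210) = -0.0099
  (r,2): 0.15·ln(1.7422) = 0.0833
  (r,3): 0.01·ln(0.1587) = -0.0184
  (s,1): 0.03·ln(0.3233) = -0.0339
  (s,2): 0.13·ln(0.9909) = -0.0012
  (s,3): 0.16·ln(1.6667) = 0.0817
  (t,1): 0.21·ln(1.5407) = 0.0908
  (t,2): 0.13·ln(0.6746) = -0.0512
  (t,3): 0.13·ln(0.9220) = -0.0106
Sum = 0.131 nats.

0.131 nats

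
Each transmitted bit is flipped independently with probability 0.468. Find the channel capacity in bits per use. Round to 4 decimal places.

0.0030 bits

Binary symmetric channel: C = 1 − h₂(ε) where h₂ is the binary entropy function.
h₂(0.468) = −0.468·log₂0.468 − 0.532·log₂0.532 = 0.9970.
C = 1 − 0.9970 = 0.0030 bits per channel use.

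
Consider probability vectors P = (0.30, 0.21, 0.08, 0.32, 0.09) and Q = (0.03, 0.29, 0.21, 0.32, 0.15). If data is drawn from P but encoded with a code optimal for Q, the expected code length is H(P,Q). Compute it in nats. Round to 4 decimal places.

H(P,Q) = −Σ p·ln q.
  −0.30·ln(0.03) = 1.05197
  −0.21·ln(0.29) = 0.25995
  −0.08·ln(0.21) = 0.12485
  −0.32·ln(0.32) = 0.36462
  −0.09·ln(0.15) = 0.17074
H(P,Q) = 1.9721 nats.

1.9721 nats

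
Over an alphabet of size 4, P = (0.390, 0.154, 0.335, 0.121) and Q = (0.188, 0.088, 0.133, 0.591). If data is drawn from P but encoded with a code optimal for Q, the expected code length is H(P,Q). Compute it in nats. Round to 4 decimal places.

1.7656 nats

H(P,Q) = −Σ p·ln q.
  −0.390·ln(0.188) = 0.65181
  −0.154·ln(0.088) = 0.37428
  −0.335·ln(0.133) = 0.67583
  −0.121·ln(0.591) = 0.06364
H(P,Q) = 1.7656 nats.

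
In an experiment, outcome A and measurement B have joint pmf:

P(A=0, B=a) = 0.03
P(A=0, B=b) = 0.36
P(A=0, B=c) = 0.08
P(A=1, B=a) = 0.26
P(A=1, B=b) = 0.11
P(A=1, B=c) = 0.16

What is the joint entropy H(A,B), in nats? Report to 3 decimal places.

H(A,B) = −Σ p(x,y)·ln p(x,y) over all 6 cells.
  cell (0,a): −0.03·ln0.03 = 0.1052
  cell (0,b): −0.36·ln0.36 = 0.3678
  cell (0,c): −0.08·ln0.08 = 0.2021
  cell (1,a): −0.26·ln0.26 = 0.3502
  cell (1,b): −0.11·ln0.11 = 0.2428
  cell (1,c): −0.16·ln0.16 = 0.2932
Sum = 1.561 nats.

1.561 nats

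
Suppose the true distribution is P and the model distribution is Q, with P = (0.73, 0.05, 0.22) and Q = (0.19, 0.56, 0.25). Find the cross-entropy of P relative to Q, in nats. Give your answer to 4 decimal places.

1.5463 nats

H(P,Q) = −Σ p·ln q.
  −0.73·ln(0.19) = 1.21233
  −0.05·ln(0.56) = 0.02899
  −0.22·ln(0.25) = 0.30498
H(P,Q) = 1.5463 nats.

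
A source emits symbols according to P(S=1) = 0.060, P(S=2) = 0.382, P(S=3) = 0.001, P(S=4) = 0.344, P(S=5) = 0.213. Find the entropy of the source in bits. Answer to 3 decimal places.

1.789 bits

H(S) = −Σ p·log₂ p.
  −(0.060)·log₂(0.060) = 0.2435
  −(0.382)·log₂(0.382) = 0.5304
  −(0.001)·log₂(0.001) = 0.0100
  −(0.344)·log₂(0.344) = 0.5296
  −(0.213)·log₂(0.213) = 0.4752
Sum: 0.2435 + 0.5304 + 0.0100 + 0.5296 + 0.4752 = 1.789 bits.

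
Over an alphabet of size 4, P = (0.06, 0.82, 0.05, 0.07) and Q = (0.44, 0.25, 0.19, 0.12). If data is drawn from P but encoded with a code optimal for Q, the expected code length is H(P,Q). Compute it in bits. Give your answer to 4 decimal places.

2.0450 bits

H(P,Q) = −Σ p·log₂ q.
  −0.06·log₂(0.44) = 0.07107
  −0.82·log₂(0.25) = 1.64000
  −0.05·log₂(0.19) = 0.11980
  −0.07·log₂(0.12) = 0.21412
H(P,Q) = 2.0450 bits.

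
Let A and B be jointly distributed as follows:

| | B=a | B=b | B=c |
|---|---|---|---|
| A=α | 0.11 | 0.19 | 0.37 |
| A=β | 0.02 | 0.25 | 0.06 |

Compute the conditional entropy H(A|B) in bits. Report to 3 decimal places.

Chain rule: H(A|B) = H(A,B) − H(B).
Marginals: p(A) = (0.6700, 0.3300), p(B) = (0.1300, 0.4400, 0.4300).
H(A,B) = 2.1927 bits; H(B) = 1.4274 bits.
H(A|B) = 2.1927 − 1.4274 = 0.765 bits.

0.765 bits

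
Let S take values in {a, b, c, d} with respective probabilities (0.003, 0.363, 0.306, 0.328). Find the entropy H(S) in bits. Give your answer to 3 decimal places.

1.606 bits

H(S) = −Σ p·log₂ p.
  −(0.003)·log₂(0.003) = 0.0251
  −(0.363)·log₂(0.363) = 0.5307
  −(0.306)·log₂(0.306) = 0.5228
  −(0.328)·log₂(0.328) = 0.5275
Sum: 0.0251 + 0.5307 + 0.5228 + 0.5275 = 1.606 bits.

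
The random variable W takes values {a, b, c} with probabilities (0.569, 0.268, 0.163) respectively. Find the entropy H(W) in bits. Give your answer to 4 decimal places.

H(W) = −Σ p·log₂ p.
  −(0.569)·log₂(0.569) = 0.46288
  −(0.268)·log₂(0.268) = 0.50912
  −(0.163)·log₂(0.163) = 0.42658
Sum: 0.46288 + 0.50912 + 0.42658 = 1.3986 bits.

1.3986 bits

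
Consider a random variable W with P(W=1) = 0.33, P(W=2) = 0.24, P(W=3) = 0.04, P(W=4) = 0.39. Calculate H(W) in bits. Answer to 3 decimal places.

1.738 bits

H(W) = −Σ p·log₂ p.
  −(0.33)·log₂(0.33) = 0.5278
  −(0.24)·log₂(0.24) = 0.4941
  −(0.04)·log₂(0.04) = 0.1858
  −(0.39)·log₂(0.39) = 0.5298
Sum: 0.5278 + 0.4941 + 0.1858 + 0.5298 = 1.738 bits.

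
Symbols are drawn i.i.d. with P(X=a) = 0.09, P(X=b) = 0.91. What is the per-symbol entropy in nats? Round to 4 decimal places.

0.3025 nats

H(X) = −Σ p·ln p.
  −(0.09)·ln(0.09) = 0.21672
  −(0.91)·ln(0.91) = 0.08582
Sum: 0.21672 + 0.08582 = 0.3025 nats.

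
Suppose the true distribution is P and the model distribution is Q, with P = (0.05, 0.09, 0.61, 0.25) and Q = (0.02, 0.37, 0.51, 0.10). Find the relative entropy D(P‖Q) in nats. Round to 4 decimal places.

0.2569 nats

D(P‖Q) = Σ p·ln(p/q).
  0.05·ln(0.05/0.02) = 0.04581
  0.09·ln(0.09/0.37) = -0.12723
  0.61·ln(0.61/0.51) = 0.10922
  0.25·ln(0.25/0.10) = 0.22907
D(P‖Q) = 0.2569 nats.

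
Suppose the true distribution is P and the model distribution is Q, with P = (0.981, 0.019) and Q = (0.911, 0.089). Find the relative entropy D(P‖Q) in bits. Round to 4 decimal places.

D(P‖Q) = Σ p·log₂(p/q).
  0.981·log₂(0.981/0.911) = 0.10477
  0.019·log₂(0.019/0.089) = -0.04233
D(P‖Q) = 0.0624 bits.

0.0624 bits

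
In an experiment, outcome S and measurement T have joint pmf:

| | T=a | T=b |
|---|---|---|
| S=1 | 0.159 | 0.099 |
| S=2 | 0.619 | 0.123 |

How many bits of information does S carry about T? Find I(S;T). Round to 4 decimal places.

Marginals: p(S) = (0.2580, 0.7420), p(T) = (0.7780, 0.2220).
I(S;T) = H(S) + H(T) − H(S,T).
H(S) = 0.8237, H(T) = 0.7638, H(S,T) = 1.5523.
I(S;T) = 0.8237 + 0.7638 − 1.5523 = 0.0352 bits.

0.0352 bits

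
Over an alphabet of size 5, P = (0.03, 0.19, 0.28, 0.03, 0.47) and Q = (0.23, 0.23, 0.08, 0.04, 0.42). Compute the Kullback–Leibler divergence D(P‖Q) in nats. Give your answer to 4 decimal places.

0.2976 nats

D(P‖Q) = Σ p·ln(p/q).
  0.03·ln(0.03/0.23) = -0.06111
  0.19·ln(0.19/0.23) = -0.03630
  0.28·ln(0.28/0.08) = 0.35077
  0.03·ln(0.03/0.04) = -0.00863
  0.47·ln(0.47/0.42) = 0.05286
D(P‖Q) = 0.2976 nats.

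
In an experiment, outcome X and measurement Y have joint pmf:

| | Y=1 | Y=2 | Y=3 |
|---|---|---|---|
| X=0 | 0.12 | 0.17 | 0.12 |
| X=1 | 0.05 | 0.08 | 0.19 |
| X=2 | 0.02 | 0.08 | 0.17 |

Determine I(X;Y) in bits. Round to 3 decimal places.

0.084 bits

Marginals: p(X) = (0.4100, 0.3200, 0.2700), p(Y) = (0.1900, 0.3300, 0.4800).
I(X;Y) = H(X) + H(Y) − H(X,Y).
H(X) = 1.5634, H(Y) = 1.4913, H(X,Y) = 2.9705.
I(X;Y) = 1.5634 + 1.4913 − 2.9705 = 0.084 bits.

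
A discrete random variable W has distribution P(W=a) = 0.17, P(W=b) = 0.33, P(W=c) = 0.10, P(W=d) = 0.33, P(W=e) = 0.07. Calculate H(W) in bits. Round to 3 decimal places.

H(W) = −Σ p·log₂ p.
  −(0.17)·log₂(0.17) = 0.4346
  −(0.33)·log₂(0.33) = 0.5278
  −(0.10)·log₂(0.10) = 0.3322
  −(0.33)·log₂(0.33) = 0.5278
  −(0.07)·log₂(0.07) = 0.2686
Sum: 0.4346 + 0.5278 + 0.3322 + 0.5278 + 0.2686 = 2.091 bits.

2.091 bits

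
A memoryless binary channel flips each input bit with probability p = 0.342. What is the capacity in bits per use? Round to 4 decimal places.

Binary symmetric channel: C = 1 − h₂(ε) where h₂ is the binary entropy function.
h₂(0.342) = −0.342·log₂0.342 − 0.658·log₂0.658 = 0.9267.
C = 1 − 0.9267 = 0.0733 bits per channel use.

0.0733 bits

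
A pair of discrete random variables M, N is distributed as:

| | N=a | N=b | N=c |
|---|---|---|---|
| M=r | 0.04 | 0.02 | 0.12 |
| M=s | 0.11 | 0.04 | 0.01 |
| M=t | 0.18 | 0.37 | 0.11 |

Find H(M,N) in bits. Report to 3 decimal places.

H(M,N) = −Σ p(x,y)·log₂ p(x,y) over all 9 cells.
  cell (r,a): −0.04·log₂0.04 = 0.1858
  cell (r,b): −0.02·log₂0.02 = 0.1129
  cell (r,c): −0.12·log₂0.12 = 0.3671
  cell (s,a): −0.11·log₂0.11 = 0.3503
  cell (s,b): −0.04·log₂0.04 = 0.1858
  cell (s,c): −0.01·log₂0.01 = 0.0664
  cell (t,a): −0.18·log₂0.18 = 0.4453
  cell (t,b): −0.37·log₂0.37 = 0.5307
  cell (t,c): −0.11·log₂0.11 = 0.3503
Sum = 2.595 bits.

2.595 bits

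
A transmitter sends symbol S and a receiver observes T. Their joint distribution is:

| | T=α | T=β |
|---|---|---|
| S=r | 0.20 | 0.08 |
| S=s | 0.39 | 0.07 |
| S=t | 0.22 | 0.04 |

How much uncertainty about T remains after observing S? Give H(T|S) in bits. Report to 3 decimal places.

Chain rule: H(T|S) = H(S,T) − H(S).
Marginals: p(S) = (0.2800, 0.4600, 0.2600), p(T) = (0.8100, 0.1900).
H(S,T) = 2.2206 bits; H(S) = 1.5348 bits.
H(T|S) = 2.2206 − 1.5348 = 0.686 bits.

0.686 bits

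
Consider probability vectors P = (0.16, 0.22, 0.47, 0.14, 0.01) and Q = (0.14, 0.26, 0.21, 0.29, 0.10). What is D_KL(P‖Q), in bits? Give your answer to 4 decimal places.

0.3438 bits

D(P‖Q) = Σ p·log₂(p/q).
  0.16·log₂(0.16/0.14) = 0.03082
  0.22·log₂(0.22/0.26) = -0.05302
  0.47·log₂(0.47/0.21) = 0.54627
  0.14·log₂(0.14/0.29) = -0.14709
  0.01·log₂(0.01/0.10) = -0.03322
D(P‖Q) = 0.3438 bits.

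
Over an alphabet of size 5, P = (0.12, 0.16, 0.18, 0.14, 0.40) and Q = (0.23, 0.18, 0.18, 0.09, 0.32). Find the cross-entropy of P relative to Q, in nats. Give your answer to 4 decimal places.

H(P,Q) = −Σ p·ln q.
  −0.12·ln(0.23) = 0.17636
  −0.16·ln(0.18) = 0.27437
  −0.18·ln(0.18) = 0.30866
  −0.14·ln(0.09) = 0.33711
  −0.40·ln(0.32) = 0.45577
H(P,Q) = 1.5523 nats.

1.5523 nats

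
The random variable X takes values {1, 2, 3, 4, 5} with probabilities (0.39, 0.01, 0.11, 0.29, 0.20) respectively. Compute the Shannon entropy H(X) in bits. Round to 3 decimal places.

1.929 bits

H(X) = −Σ p·log₂ p.
  −(0.39)·log₂(0.39) = 0.5298
  −(0.01)·log₂(0.01) = 0.0664
  −(0.11)·log₂(0.11) = 0.3503
  −(0.29)·log₂(0.29) = 0.5179
  −(0.20)·log₂(0.20) = 0.4644
Sum: 0.5298 + 0.0664 + 0.3503 + 0.5179 + 0.4644 = 1.929 bits.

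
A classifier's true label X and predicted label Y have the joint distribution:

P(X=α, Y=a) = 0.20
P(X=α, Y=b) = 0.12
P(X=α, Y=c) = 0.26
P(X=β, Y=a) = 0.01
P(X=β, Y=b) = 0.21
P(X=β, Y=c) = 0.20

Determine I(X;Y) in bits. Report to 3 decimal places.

0.157 bits

Marginals: p(X) = (0.5800, 0.4200), p(Y) = (0.2100, 0.3300, 0.4600).
I(X;Y) = Σ p(x,y)·log₂[p(x,y)/(p(x)p(y))].
  (α,a): 0.20·log₂(1.6420) = 0.1431
  (α,b): 0.12·log₂(0.6270) = -0.0808
  (α,c): 0.26·log₂(0.9745) = -0.0097
  (β,a): 0.01·log₂(0.1134) = -0.0314
  (β,b): 0.21·log₂(1.5152) = 0.1259
  (β,c): 0.20·log₂(1.0352) = 0.0100
Sum = 0.157 bits.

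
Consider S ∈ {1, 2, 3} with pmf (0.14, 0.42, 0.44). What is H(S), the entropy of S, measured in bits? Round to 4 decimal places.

1.4439 bits

H(S) = −Σ p·log₂ p.
  −(0.14)·log₂(0.14) = 0.39711
  −(0.42)·log₂(0.42) = 0.52565
  −(0.44)·log₂(0.44) = 0.52115
Sum: 0.39711 + 0.52565 + 0.52115 = 1.4439 bits.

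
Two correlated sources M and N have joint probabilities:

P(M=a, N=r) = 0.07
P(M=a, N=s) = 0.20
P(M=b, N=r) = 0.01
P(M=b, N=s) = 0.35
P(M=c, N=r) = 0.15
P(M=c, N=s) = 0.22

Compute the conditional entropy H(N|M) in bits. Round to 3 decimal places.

0.649 bits

Marginals: p(M) = (0.2700, 0.3600, 0.3700), p(N) = (0.2300, 0.7700).
H(N|M) = Σ p(M) · H(N|M=·).
  M=a: p=0.2700, H(N|M=a) = 0.8256
  M=b: p=0.3600, H(N|M=b) = 0.1831
  M=c: p=0.3700, H(N|M=c) = 0.9740
Weighted sum = 0.649 bits.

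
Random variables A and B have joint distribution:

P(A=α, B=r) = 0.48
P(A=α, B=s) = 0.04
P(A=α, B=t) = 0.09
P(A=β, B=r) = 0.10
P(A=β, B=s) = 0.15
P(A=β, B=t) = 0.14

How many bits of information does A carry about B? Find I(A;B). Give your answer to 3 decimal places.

0.217 bits

Marginals: p(A) = (0.6100, 0.3900), p(B) = (0.5800, 0.1900, 0.2300).
I(A;B) = H(A) + H(B) − H(A,B).
H(A) = 0.9648, H(B) = 1.3987, H(A,B) = 2.1465.
I(A;B) = 0.9648 + 1.3987 − 2.1465 = 0.217 bits.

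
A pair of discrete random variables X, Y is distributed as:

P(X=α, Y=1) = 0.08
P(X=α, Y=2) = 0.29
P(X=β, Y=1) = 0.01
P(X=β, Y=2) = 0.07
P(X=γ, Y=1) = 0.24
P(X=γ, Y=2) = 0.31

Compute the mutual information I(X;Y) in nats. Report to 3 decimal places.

0.034 nats

Marginals: p(X) = (0.3700, 0.0800, 0.5500), p(Y) = (0.3300, 0.6700).
I(X;Y) = Σ p(x,y)·ln[p(x,y)/(p(x)p(y))].
  (α,1): 0.08·ln(0.6552) = -0.0338
  (α,2): 0.29·ln(1.1698) = 0.0455
  (β,1): 0.01·ln(0.3788) = -0.0097
  (β,2): 0.07·ln(1.3060) = 0.0187
  (γ,1): 0.24·ln(1.3223) = 0.0671
  (γ,2): 0.31·ln(0.8412) = -0.0536
Sum = 0.034 nats.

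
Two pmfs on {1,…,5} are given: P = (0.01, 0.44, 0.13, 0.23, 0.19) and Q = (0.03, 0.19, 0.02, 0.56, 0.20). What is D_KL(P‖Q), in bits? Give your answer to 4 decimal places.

D(P‖Q) = Σ p·log₂(p/q).
  0.01·log₂(0.01/0.03) = -0.01585
  0.44·log₂(0.44/0.19) = 0.53306
  0.13·log₂(0.13/0.02) = 0.35106
  0.23·log₂(0.23/0.56) = -0.29527
  0.19·log₂(0.19/0.20) = -0.01406
D(P‖Q) = 0.5589 bits.

0.5589 bits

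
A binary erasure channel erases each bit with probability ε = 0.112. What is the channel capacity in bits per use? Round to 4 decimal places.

0.8880 bits

Binary erasure channel: capacity C = 1 − ε.
C = 1 − 0.112 = 0.8880 bits per channel use.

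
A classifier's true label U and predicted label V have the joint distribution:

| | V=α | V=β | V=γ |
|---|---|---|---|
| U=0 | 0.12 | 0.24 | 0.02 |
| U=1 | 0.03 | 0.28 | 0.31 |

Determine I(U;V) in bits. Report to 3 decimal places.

0.223 bits

Marginals: p(U) = (0.3800, 0.6200), p(V) = (0.1500, 0.5200, 0.3300).
I(U;V) = H(U) + H(V) − H(U,V).
H(U) = 0.9580, H(V) = 1.4289, H(U,V) = 2.1639.
I(U;V) = 0.9580 + 1.4289 − 2.1639 = 0.223 bits.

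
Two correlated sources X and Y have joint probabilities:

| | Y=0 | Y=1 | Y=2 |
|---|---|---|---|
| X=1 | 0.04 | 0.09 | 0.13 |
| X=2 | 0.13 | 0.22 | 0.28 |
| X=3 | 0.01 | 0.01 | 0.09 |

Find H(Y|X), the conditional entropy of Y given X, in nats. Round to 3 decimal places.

0.990 nats

Marginals: p(X) = (0.2600, 0.6300, 0.1100), p(Y) = (0.1800, 0.3200, 0.5000).
H(Y|X) = Σ p(X) · H(Y|X=·).
  X=1: p=0.2600, H(Y|X=1) = 1.0018
  X=2: p=0.6300, H(Y|X=2) = 1.0535
  X=3: p=0.1100, H(Y|X=3) = 0.6002
Weighted sum = 0.990 nats.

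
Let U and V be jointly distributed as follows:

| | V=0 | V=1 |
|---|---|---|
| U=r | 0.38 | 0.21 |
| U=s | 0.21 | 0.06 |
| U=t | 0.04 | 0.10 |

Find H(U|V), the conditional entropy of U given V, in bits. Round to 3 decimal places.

1.287 bits

Chain rule: H(U|V) = H(U,V) − H(V).
Marginals: p(U) = (0.5900, 0.2700, 0.1400), p(V) = (0.6300, 0.3700).
H(U,V) = 2.2376 bits; H(V) = 0.9507 bits.
H(U|V) = 2.2376 − 0.9507 = 1.287 bits.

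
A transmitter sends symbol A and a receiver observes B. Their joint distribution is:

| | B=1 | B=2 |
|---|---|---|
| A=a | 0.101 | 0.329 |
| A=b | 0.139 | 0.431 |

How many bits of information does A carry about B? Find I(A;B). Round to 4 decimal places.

Marginals: p(A) = (0.4300, 0.5700), p(B) = (0.2400, 0.7600).
I(A;B) = Σ p(x,y)·log₂[p(x,y)/(p(x)p(y))].
  (a,1): 0.101·log₂(0.9787) = -0.00314
  (a,2): 0.329·log₂(1.0067) = 0.00318
  (b,1): 0.139·log₂(1.0161) = 0.00320
  (b,2): 0.431·log₂(0.9949) = -0.00317
Sum = 0.0001 bits.

0.0001 bits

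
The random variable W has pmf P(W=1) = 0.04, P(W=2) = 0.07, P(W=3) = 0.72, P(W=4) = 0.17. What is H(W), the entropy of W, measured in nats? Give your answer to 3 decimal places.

H(W) = −Σ p·ln p.
  −(0.04)·ln(0.04) = 0.1288
  −(0.07)·ln(0.07) = 0.1861
  −(0.72)·ln(0.72) = 0.2365
  −(0.17)·ln(0.17) = 0.3012
Sum: 0.1288 + 0.1861 + 0.2365 + 0.3012 = 0.853 nats.

0.853 nats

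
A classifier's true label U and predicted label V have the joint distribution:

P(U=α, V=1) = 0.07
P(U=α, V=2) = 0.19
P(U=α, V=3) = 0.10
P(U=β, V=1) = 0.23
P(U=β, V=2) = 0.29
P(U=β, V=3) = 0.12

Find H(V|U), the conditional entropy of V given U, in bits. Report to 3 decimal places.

1.486 bits

Marginals: p(U) = (0.3600, 0.6400), p(V) = (0.3000, 0.4800, 0.2200).
H(V|U) = Σ p(U) · H(V|U=·).
  U=α: p=0.3600, H(V|U=α) = 1.4593
  U=β: p=0.6400, H(V|U=β) = 1.5009
Weighted sum = 1.486 bits.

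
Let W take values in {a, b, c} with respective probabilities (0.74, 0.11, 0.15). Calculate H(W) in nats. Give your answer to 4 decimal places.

H(W) = −Σ p·ln p.
  −(0.74)·ln(0.74) = 0.22282
  −(0.11)·ln(0.11) = 0.24280
  −(0.15)·ln(0.15) = 0.28457
Sum: 0.22282 + 0.24280 + 0.28457 = 0.7502 nats.

0.7502 nats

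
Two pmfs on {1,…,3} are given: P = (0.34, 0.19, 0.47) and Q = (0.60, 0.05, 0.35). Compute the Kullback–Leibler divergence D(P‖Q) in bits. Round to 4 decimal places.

D(P‖Q) = Σ p·log₂(p/q).
  0.34·log₂(0.34/0.60) = -0.27861
  0.19·log₂(0.19/0.05) = 0.36594
  0.47·log₂(0.47/0.35) = 0.19989
D(P‖Q) = 0.2872 bits.

0.2872 bits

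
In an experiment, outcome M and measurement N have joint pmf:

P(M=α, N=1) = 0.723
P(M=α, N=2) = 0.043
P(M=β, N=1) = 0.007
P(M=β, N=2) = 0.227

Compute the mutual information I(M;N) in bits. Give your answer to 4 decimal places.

0.5572 bits

Marginals: p(M) = (0.7660, 0.2340), p(N) = (0.7300, 0.2700).
I(M;N) = H(M) + H(N) − H(M,N).
H(M) = 0.7849, H(N) = 0.8415, H(M,N) = 1.0692.
I(M;N) = 0.7849 + 0.8415 − 1.0692 = 0.5572 bits.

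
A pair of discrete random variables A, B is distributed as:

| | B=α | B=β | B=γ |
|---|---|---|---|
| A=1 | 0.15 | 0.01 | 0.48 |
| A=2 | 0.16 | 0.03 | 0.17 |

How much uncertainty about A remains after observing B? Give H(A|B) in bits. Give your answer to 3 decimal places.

0.881 bits

Chain rule: H(A|B) = H(A,B) − H(B).
Marginals: p(A) = (0.6400, 0.3600), p(B) = (0.3100, 0.0400, 0.6500).
H(A,B) = 1.9946 bits; H(B) = 1.1135 bits.
H(A|B) = 1.9946 − 1.1135 = 0.881 bits.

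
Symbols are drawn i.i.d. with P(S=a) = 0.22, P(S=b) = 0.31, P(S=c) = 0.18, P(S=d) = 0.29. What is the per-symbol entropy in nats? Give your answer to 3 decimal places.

1.364 nats

H(S) = −Σ p·ln p.
  −(0.22)·ln(0.22) = 0.3331
  −(0.31)·ln(0.31) = 0.3631
  −(0.18)·ln(0.18) = 0.3087
  −(0.29)·ln(0.29) = 0.3590
Sum: 0.3331 + 0.3631 + 0.3087 + 0.3590 = 1.364 nats.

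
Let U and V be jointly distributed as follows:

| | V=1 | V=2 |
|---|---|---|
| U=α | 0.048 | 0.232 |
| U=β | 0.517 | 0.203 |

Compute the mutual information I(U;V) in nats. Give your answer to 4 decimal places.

0.1282 nats

Marginals: p(U) = (0.2800, 0.7200), p(V) = (0.5650, 0.4350).
I(U;V) = Σ p(x,y)·ln[p(x,y)/(p(x)p(y))].
  (α,1): 0.048·ln(0.3034) = -0.05725
  (α,2): 0.232·ln(1.9048) = 0.14949
  (β,1): 0.517·ln(1.2709) = 0.12394
  (β,2): 0.203·ln(0.6481) = -0.08803
Sum = 0.1282 nats.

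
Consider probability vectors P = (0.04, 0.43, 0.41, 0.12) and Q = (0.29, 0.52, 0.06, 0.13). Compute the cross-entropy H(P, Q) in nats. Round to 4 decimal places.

1.7290 nats

H(P,Q) = −Σ p·ln q.
  −0.04·ln(0.29) = 0.04951
  −0.43·ln(0.52) = 0.28119
  −0.41·ln(0.06) = 1.15350
  −0.12·ln(0.13) = 0.24483
H(P,Q) = 1.7290 nats.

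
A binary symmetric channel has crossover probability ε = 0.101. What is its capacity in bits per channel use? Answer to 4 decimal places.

0.5278 bits

Binary symmetric channel: C = 1 − h₂(ε) where h₂ is the binary entropy function.
h₂(0.101) = −0.101·log₂0.101 − 0.899·log₂0.899 = 0.4722.
C = 1 − 0.4722 = 0.5278 bits per channel use.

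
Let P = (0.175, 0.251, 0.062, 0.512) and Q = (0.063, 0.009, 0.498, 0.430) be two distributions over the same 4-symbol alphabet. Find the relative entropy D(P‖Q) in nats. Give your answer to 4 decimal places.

D(P‖Q) = Σ p·ln(p/q).
  0.175·ln(0.175/0.063) = 0.17879
  0.251·ln(0.251/0.009) = 0.83539
  0.062·ln(0.062/0.498) = -0.12917
  0.512·ln(0.512/0.430) = 0.08936
D(P‖Q) = 0.9744 nats.

0.9744 nats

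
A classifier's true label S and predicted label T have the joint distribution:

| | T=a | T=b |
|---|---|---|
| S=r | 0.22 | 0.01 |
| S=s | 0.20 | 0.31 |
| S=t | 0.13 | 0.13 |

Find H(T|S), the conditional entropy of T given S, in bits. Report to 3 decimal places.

Chain rule: H(T|S) = H(S,T) − H(S).
Marginals: p(S) = (0.2300, 0.5100, 0.2600), p(T) = (0.5500, 0.4500).
H(S,T) = 2.3005 bits; H(S) = 1.4884 bits.
H(T|S) = 2.3005 − 1.4884 = 0.812 bits.

0.812 bits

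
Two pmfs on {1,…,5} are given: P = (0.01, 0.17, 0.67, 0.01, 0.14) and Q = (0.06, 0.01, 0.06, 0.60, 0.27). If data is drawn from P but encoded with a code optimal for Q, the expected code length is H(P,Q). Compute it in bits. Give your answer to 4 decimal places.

H(P,Q) = −Σ p·log₂ q.
  −0.01·log₂(0.06) = 0.04059
  −0.17·log₂(0.01) = 1.12946
  −0.67·log₂(0.06) = 2.71946
  −0.01·log₂(0.60) = 0.00737
  −0.14·log₂(0.27) = 0.26446
H(P,Q) = 4.1613 bits.

4.1613 bits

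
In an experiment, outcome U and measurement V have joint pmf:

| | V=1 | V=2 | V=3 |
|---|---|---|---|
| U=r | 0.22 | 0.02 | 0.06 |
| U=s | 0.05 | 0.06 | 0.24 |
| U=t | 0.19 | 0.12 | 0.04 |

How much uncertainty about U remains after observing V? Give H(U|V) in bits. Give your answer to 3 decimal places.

Chain rule: H(U|V) = H(U,V) − H(V).
Marginals: p(U) = (0.3000, 0.3500, 0.3500), p(V) = (0.4600, 0.2000, 0.3400).
H(U,V) = 2.7988 bits; H(V) = 1.5089 bits.
H(U|V) = 2.7988 − 1.5089 = 1.290 bits.

1.290 bits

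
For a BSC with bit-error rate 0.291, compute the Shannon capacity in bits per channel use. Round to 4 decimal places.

Binary symmetric channel: C = 1 − h₂(ε) where h₂ is the binary entropy function.
h₂(0.291) = −0.291·log₂0.291 − 0.709·log₂0.709 = 0.8700.
C = 1 − 0.8700 = 0.1300 bits per channel use.

0.1300 bits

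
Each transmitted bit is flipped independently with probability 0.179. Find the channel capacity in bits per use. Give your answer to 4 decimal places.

Binary symmetric channel: C = 1 − h₂(ε) where h₂ is the binary entropy function.
h₂(0.179) = −0.179·log₂0.179 − 0.821·log₂0.821 = 0.6779.
C = 1 − 0.6779 = 0.3221 bits per channel use.

0.3221 bits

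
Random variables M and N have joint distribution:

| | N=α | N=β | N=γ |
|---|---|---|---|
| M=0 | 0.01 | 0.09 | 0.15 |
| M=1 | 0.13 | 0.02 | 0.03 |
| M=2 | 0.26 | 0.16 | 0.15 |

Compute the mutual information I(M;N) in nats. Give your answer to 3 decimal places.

0.138 nats

Marginals: p(M) = (0.2500, 0.1800, 0.5700), p(N) = (0.4000, 0.2700, 0.3300).
I(M;N) = H(M) + H(N) − H(M,N).
H(M) = 0.9756, H(N) = 1.0859, H(M,N) = 1.9240.
I(M;N) = 0.9756 + 1.0859 − 1.9240 = 0.138 nats.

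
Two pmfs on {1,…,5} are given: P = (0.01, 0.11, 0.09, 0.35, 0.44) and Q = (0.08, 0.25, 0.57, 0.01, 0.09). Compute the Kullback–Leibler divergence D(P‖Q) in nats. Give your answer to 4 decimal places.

1.6654 nats

D(P‖Q) = Σ p·ln(p/q).
  0.01·ln(0.01/0.08) = -0.02079
  0.11·ln(0.11/0.25) = -0.09031
  0.09·ln(0.09/0.57) = -0.16612
  0.35·ln(0.35/0.01) = 1.24437
  0.44·ln(0.44/0.09) = 0.69826
D(P‖Q) = 1.6654 nats.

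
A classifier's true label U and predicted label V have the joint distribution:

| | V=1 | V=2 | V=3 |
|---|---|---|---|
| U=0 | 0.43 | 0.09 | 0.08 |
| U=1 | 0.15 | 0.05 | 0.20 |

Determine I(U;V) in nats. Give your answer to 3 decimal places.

Marginals: p(U) = (0.6000, 0.4000), p(V) = (0.5800, 0.1400, 0.2800).
I(U;V) = H(U) + H(V) − H(U,V).
H(U) = 0.6730, H(V) = 0.9476, H(U,V) = 1.5379.
I(U;V) = 0.6730 + 0.9476 − 1.5379 = 0.083 nats.

0.083 nats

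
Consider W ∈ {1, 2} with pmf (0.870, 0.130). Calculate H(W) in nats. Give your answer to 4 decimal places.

H(W) = −Σ p·ln p.
  −(0.870)·ln(0.870) = 0.12116
  −(0.130)·ln(0.130) = 0.26523
Sum: 0.12116 + 0.26523 = 0.3864 nats.

0.3864 nats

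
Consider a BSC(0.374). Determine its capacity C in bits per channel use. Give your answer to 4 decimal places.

Binary symmetric channel: C = 1 − h₂(ε) where h₂ is the binary entropy function.
h₂(0.374) = −0.374·log₂0.374 − 0.626·log₂0.626 = 0.9537.
C = 1 − 0.9537 = 0.0463 bits per channel use.

0.0463 bits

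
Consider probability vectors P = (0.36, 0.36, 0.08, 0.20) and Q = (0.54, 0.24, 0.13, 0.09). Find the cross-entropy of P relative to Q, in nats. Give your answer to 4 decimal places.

H(P,Q) = −Σ p·ln q.
  −0.36·ln(0.54) = 0.22183
  −0.36·ln(0.24) = 0.51376
  −0.08·ln(0.13) = 0.16322
  −0.20·ln(0.09) = 0.48159
H(P,Q) = 1.3804 nats.

1.3804 nats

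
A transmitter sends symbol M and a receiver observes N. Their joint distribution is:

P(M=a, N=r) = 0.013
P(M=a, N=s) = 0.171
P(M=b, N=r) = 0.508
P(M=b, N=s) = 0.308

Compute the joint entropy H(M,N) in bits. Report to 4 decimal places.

H(M,N) = −Σ p(x,y)·log₂ p(x,y) over all 4 cells.
  cell (a,r): −0.013·log₂0.013 = 0.08145
  cell (a,s): −0.171·log₂0.171 = 0.43570
  cell (b,r): −0.508·log₂0.508 = 0.49637
  cell (b,s): −0.308·log₂0.308 = 0.52329
Sum = 1.5368 bits.

1.5368 bits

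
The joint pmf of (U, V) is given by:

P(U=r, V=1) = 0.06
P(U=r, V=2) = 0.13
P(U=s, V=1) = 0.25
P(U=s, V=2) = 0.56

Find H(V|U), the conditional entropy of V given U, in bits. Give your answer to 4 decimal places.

Marginals: p(U) = (0.1900, 0.8100), p(V) = (0.3100, 0.6900).
H(V|U) = Σ p(U) · H(V|U=·).
  U=r: p=0.1900, H(V|U=r) = 0.8997
  U=s: p=0.8100, H(V|U=s) = 0.8916
Weighted sum = 0.8931 bits.

0.8931 bits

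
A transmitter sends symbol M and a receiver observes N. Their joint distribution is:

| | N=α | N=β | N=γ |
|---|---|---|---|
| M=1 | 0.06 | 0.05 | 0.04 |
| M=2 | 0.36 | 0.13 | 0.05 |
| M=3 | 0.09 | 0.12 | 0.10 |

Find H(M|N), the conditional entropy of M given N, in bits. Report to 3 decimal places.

Marginals: p(M) = (0.1500, 0.5400, 0.3100), p(N) = (0.5100, 0.3000, 0.1900).
H(M|N) = Σ p(N) · H(M|N=·).
  N=α: p=0.5100, H(M|N=α) = 1.1596
  N=β: p=0.3000, H(M|N=β) = 1.4824
  N=γ: p=0.1900, H(M|N=γ) = 1.4675
Weighted sum = 1.315 bits.

1.315 bits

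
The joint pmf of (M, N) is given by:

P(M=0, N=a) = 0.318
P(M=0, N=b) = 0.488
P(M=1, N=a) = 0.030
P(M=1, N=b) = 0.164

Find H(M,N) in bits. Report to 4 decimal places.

H(M,N) = −Σ p(x,y)·log₂ p(x,y) over all 4 cells.
  cell (0,a): −0.318·log₂0.318 = 0.52562
  cell (0,b): −0.488·log₂0.488 = 0.50510
  cell (1,a): −0.030·log₂0.030 = 0.15177
  cell (1,b): −0.164·log₂0.164 = 0.42775
Sum = 1.6102 bits.

1.6102 bits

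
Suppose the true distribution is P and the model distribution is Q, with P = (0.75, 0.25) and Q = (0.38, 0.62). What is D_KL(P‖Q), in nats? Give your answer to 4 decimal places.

0.2829 nats

D(P‖Q) = Σ p·ln(p/q).
  0.75·ln(0.75/0.38) = 0.50993
  0.25·ln(0.25/0.62) = -0.22706
D(P‖Q) = 0.2829 nats.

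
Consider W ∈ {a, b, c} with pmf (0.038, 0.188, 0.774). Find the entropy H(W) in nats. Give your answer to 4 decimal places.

H(W) = −Σ p·ln p.
  −(0.038)·ln(0.038) = 0.12427
  −(0.188)·ln(0.188) = 0.31421
  −(0.774)·ln(0.774) = 0.19829
Sum: 0.12427 + 0.31421 + 0.19829 = 0.6368 nats.

0.6368 nats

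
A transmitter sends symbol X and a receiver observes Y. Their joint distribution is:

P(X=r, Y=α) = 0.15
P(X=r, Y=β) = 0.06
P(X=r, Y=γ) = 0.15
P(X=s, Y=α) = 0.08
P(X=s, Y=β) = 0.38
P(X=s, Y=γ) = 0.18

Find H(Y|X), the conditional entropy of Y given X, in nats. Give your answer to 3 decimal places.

Chain rule: H(Y|X) = H(X,Y) − H(X).
Marginals: p(X) = (0.3600, 0.6400), p(Y) = (0.2300, 0.4400, 0.3300).
H(X,Y) = 1.6163 nats; H(X) = 0.6534 nats.
H(Y|X) = 1.6163 − 0.6534 = 0.963 nats.

0.963 nats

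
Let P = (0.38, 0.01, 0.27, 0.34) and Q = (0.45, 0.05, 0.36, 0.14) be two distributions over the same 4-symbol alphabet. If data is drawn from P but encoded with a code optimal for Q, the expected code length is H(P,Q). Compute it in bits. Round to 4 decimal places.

H(P,Q) = −Σ p·log₂ q.
  −0.38·log₂(0.45) = 0.43776
  −0.01·log₂(0.05) = 0.04322
  −0.27·log₂(0.36) = 0.39796
  −0.34·log₂(0.14) = 0.96441
H(P,Q) = 1.8434 bits.

1.8434 bits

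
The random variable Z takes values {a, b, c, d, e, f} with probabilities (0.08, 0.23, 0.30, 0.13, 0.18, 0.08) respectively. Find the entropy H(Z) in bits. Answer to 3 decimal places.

2.420 bits

H(Z) = −Σ p·log₂ p.
  −(0.08)·log₂(0.08) = 0.2915
  −(0.23)·log₂(0.23) = 0.4877
  −(0.30)·log₂(0.30) = 0.5211
  −(0.13)·log₂(0.13) = 0.3826
  −(0.18)·log₂(0.18) = 0.4453
  −(0.08)·log₂(0.08) = 0.2915
Sum: 0.2915 + 0.4877 + 0.5211 + 0.3826 + 0.4453 + 0.2915 = 2.420 bits.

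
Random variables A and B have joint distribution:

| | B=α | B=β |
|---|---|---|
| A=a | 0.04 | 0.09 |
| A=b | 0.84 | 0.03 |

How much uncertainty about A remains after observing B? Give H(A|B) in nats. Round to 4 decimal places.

0.2302 nats

Marginals: p(A) = (0.1300, 0.8700), p(B) = (0.8800, 0.1200).
H(A|B) = Σ p(B) · H(A|B=·).
  B=α: p=0.8800, H(A|B=α) = 0.1849
  B=β: p=0.1200, H(A|B=β) = 0.5623
Weighted sum = 0.2302 nats.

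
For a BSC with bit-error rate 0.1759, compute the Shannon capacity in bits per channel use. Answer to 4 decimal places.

0.3290 bits

Binary symmetric channel: C = 1 − h₂(ε) where h₂ is the binary entropy function.
h₂(0.1759) = −0.1759·log₂0.1759 − 0.8241·log₂0.8241 = 0.6710.
C = 1 − 0.6710 = 0.3290 bits per channel use.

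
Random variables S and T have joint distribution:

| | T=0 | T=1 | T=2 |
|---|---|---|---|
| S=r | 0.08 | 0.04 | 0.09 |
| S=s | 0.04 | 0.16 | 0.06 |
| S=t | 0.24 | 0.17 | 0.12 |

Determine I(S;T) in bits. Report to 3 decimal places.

Marginals: p(S) = (0.2100, 0.2600, 0.5300), p(T) = (0.3600, 0.3700, 0.2700).
I(S;T) = Σ p(x,y)·log₂[p(x,y)/(p(x)p(y))].
  (r,0): 0.08·log₂(1.0582) = 0.0065
  (r,1): 0.04·log₂(0.5148) = -0.0383
  (r,2): 0.09·log₂(1.5873) = 0.0600
  (s,0): 0.04·log₂(0.4274) = -0.0491
  (s,1): 0.16·log₂(1.6632) = 0.1174
  (s,2): 0.06·log₂(0.8547) = -0.0136
  (t,0): 0.24·log₂(1.2579) = 0.0794
  (t,1): 0.17·log₂(0.8669) = -0.0350
  (t,2): 0.12·log₂(0.8386) = -0.0305
Sum = 0.097 bits.

0.097 bits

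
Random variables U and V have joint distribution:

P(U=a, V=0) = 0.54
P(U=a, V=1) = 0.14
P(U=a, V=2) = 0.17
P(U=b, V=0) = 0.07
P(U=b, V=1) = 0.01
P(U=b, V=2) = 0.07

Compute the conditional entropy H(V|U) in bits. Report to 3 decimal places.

1.305 bits

Marginals: p(U) = (0.8500, 0.1500), p(V) = (0.6100, 0.1500, 0.2400).
H(V|U) = Σ p(U) · H(V|U=·).
  U=a: p=0.8500, H(V|U=a) = 1.3088
  U=b: p=0.1500, H(V|U=b) = 1.2867
Weighted sum = 1.305 bits.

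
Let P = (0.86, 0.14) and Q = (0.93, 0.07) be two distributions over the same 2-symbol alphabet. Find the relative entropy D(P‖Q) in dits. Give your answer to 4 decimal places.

0.0129 dits

D(P‖Q) = Σ p·log₁₀(p/q).
  0.86·log₁₀(0.86/0.93) = -0.02923
  0.14·log₁₀(0.14/0.07) = 0.04214
D(P‖Q) = 0.0129 dits.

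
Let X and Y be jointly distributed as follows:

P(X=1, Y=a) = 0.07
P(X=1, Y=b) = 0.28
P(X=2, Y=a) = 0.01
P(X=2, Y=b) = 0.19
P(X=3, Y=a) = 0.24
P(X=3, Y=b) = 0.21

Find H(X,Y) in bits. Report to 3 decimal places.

H(X,Y) = −Σ p(x,y)·log₂ p(x,y) over all 6 cells.
  cell (1,a): −0.07·log₂0.07 = 0.2686
  cell (1,b): −0.28·log₂0.28 = 0.5142
  cell (2,a): −0.01·log₂0.01 = 0.0664
  cell (2,b): −0.19·log₂0.19 = 0.4552
  cell (3,a): −0.24·log₂0.24 = 0.4941
  cell (3,b): −0.21·log₂0.21 = 0.4728
Sum = 2.271 bits.

2.271 bits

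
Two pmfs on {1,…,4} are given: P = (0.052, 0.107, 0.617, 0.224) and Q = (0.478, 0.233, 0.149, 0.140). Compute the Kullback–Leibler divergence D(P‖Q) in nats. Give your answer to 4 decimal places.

0.7834 nats

D(P‖Q) = Σ p·ln(p/q).
  0.052·ln(0.052/0.478) = -0.11536
  0.107·ln(0.107/0.233) = -0.08327
  0.617·ln(0.617/0.149) = 0.87671
  0.224·ln(0.224/0.140) = 0.10528
D(P‖Q) = 0.7834 nats.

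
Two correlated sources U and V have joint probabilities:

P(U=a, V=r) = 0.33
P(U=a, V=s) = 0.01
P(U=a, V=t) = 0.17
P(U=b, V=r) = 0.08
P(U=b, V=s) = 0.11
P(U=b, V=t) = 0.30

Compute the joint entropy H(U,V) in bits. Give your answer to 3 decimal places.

2.192 bits

H(U,V) = −Σ p(x,y)·log₂ p(x,y) over all 6 cells.
  cell (a,r): −0.33·log₂0.33 = 0.5278
  cell (a,s): −0.01·log₂0.01 = 0.0664
  cell (a,t): −0.17·log₂0.17 = 0.4346
  cell (b,r): −0.08·log₂0.08 = 0.2915
  cell (b,s): −0.11·log₂0.11 = 0.3503
  cell (b,t): −0.30·log₂0.30 = 0.5211
Sum = 2.192 bits.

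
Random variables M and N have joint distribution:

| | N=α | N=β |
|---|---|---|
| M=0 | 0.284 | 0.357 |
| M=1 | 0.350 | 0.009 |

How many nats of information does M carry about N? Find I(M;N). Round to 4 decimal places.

0.1746 nats

Marginals: p(M) = (0.6410, 0.3590), p(N) = (0.6340, 0.3660).
I(M;N) = Σ p(x,y)·ln[p(x,y)/(p(x)p(y))].
  (0,α): 0.284·ln(0.6988) = -0.10177
  (0,β): 0.357·ln(1.5217) = 0.14988
  (1,α): 0.350·ln(1.5377) = 0.15061
  (1,β): 0.009·ln(0.0685) = -0.02413
Sum = 0.1746 nats.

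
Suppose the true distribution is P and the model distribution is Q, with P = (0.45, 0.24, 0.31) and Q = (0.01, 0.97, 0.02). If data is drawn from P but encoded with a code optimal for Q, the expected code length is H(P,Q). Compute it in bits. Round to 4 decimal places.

H(P,Q) = −Σ p·log₂ q.
  −0.45·log₂(0.01) = 2.98974
  −0.24·log₂(0.97) = 0.01055
  −0.31·log₂(0.02) = 1.74960
H(P,Q) = 4.7499 bits.

4.7499 bits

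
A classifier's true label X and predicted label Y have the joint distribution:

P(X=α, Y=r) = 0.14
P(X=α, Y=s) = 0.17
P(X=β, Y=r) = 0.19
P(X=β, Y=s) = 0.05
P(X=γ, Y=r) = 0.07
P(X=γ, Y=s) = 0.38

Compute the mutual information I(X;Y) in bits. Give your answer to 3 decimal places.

Marginals: p(X) = (0.3100, 0.2400, 0.4500), p(Y) = (0.4000, 0.6000).
I(X;Y) = H(X) + H(Y) − H(X,Y).
H(X) = 1.5363, H(Y) = 0.9710, H(X,Y) = 2.3020.
I(X;Y) = 1.5363 + 0.9710 − 2.3020 = 0.205 bits.

0.205 bits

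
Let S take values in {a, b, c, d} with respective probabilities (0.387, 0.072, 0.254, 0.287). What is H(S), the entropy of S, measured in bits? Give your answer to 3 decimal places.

H(S) = −Σ p·log₂ p.
  −(0.387)·log₂(0.387) = 0.5300
  −(0.072)·log₂(0.072) = 0.2733
  −(0.254)·log₂(0.254) = 0.5022
  −(0.287)·log₂(0.287) = 0.5169
Sum: 0.5300 + 0.2733 + 0.5022 + 0.5169 = 1.822 bits.

1.822 bits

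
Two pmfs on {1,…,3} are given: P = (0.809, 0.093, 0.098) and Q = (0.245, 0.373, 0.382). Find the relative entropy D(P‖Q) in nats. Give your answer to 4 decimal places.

D(P‖Q) = Σ p·ln(p/q).
  0.809·ln(0.809/0.245) = 0.96638
  0.093·ln(0.093/0.373) = -0.12918
  0.098·ln(0.098/0.382) = -0.13332
D(P‖Q) = 0.7039 nats.

0.7039 nats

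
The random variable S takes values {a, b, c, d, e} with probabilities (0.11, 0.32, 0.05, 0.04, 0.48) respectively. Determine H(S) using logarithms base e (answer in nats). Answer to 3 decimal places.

1.238 nats

H(S) = −Σ p·ln p.
  −(0.11)·ln(0.11) = 0.2428
  −(0.32)·ln(0.32) = 0.3646
  −(0.05)·ln(0.05) = 0.1498
  −(0.04)·ln(0.04) = 0.1288
  −(0.48)·ln(0.48) = 0.3523
Sum: 0.2428 + 0.3646 + 0.1498 + 0.1288 + 0.3523 = 1.238 nats.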